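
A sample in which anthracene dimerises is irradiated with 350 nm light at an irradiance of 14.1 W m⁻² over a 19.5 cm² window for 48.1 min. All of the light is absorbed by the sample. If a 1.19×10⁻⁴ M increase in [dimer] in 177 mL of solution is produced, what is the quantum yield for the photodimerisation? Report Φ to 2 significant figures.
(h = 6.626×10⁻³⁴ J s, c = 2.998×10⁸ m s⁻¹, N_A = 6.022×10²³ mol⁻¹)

Product: (1.19×10⁻⁴ M)(0.177 L) = 2.106×10⁻⁵ mol.
Photon energy at 350 nm: hc/λ = (6.626×10⁻³⁴)(2.998×10⁸)/(350×10⁻⁹) = 5.676×10⁻¹⁹ J.
Energy delivered: (14.1 W m⁻²)(19.5×10⁻⁴ m²)(2886 s) = 79.35 J.
Photons incident: 79.35 / 5.676×10⁻¹⁹ = 1.398×10²⁰, i.e. 1.398×10²⁰/6.022×10²³ = 2.321×10⁻⁴ mol.
Φ = 2.106×10⁻⁵ mol / 2.321×10⁻⁴ mol photons = 0.091.

Φ = 0.091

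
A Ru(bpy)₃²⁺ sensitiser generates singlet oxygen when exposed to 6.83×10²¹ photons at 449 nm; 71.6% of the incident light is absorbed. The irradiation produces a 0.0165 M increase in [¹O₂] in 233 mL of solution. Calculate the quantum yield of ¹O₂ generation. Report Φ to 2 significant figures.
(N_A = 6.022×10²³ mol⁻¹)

Product: (0.0165 M)(0.233 L) = 0.003845 mol.
Moles of photons: 6.83×10²¹ / 6.022×10²³ = 0.01134 mol.
Photons absorbed: 0.716 × 0.01134 = 0.008119 mol.
Φ = 0.003845 mol / 0.008119 mol photons = 0.47.

Φ = 0.47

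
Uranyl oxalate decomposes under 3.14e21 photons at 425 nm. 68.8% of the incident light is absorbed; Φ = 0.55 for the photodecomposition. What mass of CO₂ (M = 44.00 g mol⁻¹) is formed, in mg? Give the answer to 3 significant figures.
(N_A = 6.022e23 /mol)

86.8 mg

Moles of photons: 3.14e21 / 6.022e23 = 0.005214 mol.
Photons absorbed: 0.688 × 0.005214 = 0.003587 mol.
Product: Φ × n_abs = 0.55 × 0.003587 = 0.001973 mol.
Mass: 0.001973 × 44.00 = 0.08681 g = 86.8 mg.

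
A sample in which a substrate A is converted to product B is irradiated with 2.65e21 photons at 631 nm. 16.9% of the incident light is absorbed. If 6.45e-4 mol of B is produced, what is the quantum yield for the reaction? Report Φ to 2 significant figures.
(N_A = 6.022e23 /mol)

Φ = 0.87

Moles of photons: 2.65e21 / 6.022e23 = 0.004401 mol.
Photons absorbed: 0.169 × 0.004401 = 7.438e-4 mol.
Φ = 6.45e-4 mol / 7.438e-4 mol photons = 0.87.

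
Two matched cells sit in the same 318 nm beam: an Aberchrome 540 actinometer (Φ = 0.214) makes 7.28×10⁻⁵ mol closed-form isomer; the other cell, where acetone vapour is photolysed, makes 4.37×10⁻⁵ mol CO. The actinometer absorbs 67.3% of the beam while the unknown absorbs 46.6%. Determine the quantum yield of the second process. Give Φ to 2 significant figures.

Photons absorbed by the actinometer: 7.28×10⁻⁵ / 0.214 = 3.402×10⁻⁴ mol.
Incident flux: 3.402×10⁻⁴ / 0.673 = 5.055×10⁻⁴ einstein.
Absorbed by unknown: 0.466 × 5.055×10⁻⁴ = 2.356×10⁻⁴ mol.
Φ(unknown) = 4.37×10⁻⁵ / 2.356×10⁻⁴ = 0.19.

Φ = 0.19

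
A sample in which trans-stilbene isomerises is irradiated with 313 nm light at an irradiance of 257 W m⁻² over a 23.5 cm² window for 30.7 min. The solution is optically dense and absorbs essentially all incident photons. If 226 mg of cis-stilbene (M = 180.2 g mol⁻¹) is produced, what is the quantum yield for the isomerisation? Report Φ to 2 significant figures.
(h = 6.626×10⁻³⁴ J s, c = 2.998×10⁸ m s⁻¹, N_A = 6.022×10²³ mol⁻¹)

Φ = 0.43

Product: 226 mg / 180.2 g mol⁻¹ = 0.001254 mol.
Photon energy at 313 nm: hc/λ = (6.626×10⁻³⁴)(2.998×10⁸)/(313×10⁻⁹) = 6.347×10⁻¹⁹ J.
Energy delivered: (257 W m⁻²)(23.5×10⁻⁴ m²)(1842 s) = 1112 J.
Photons incident: 1112 / 6.347×10⁻¹⁹ = 1.752×10²¹, i.e. 1.752×10²¹/6.022×10²³ = 0.002909 mol.
Φ = 0.001254 mol / 0.002909 mol photons = 0.43.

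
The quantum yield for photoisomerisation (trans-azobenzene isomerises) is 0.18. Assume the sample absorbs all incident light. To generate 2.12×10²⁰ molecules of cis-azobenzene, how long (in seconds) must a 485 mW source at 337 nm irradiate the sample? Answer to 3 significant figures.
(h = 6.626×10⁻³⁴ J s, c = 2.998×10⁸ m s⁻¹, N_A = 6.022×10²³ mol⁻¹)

Product: 2.12×10²⁰ / 6.022×10²³ = 3.520×10⁻⁴ mol.
Photons that must be absorbed: 3.520×10⁻⁴ / 0.18 = 0.001956 mol.
Photon energy: hc/λ = 5.895×10⁻¹⁹ J; per mole, 3.550×10⁵ J mol⁻¹.
Energy required: 0.001956 × 3.550×10⁵ = 694.4 J.
Time: 694.4 J / 0.485 W = 1430 s.

t ≈ 1430 s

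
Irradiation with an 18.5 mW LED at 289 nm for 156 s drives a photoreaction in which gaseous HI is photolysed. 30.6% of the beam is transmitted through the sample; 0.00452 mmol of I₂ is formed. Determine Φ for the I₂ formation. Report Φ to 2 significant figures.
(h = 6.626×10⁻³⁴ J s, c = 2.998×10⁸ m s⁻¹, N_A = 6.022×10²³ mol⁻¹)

Product: 0.00452 mmol = 4.52×10⁻⁶ mol.
Photon energy at 289 nm: hc/λ = (6.626×10⁻³⁴)(2.998×10⁸)/(289×10⁻⁹) = 6.874×10⁻¹⁹ J.
Energy delivered: (18.5 mW)(156 s) = 2.886 J.
Photons incident: 2.886 / 6.874×10⁻¹⁹ = 4.198×10¹⁸, i.e. 4.198×10¹⁸/6.022×10²³ = 6.971×10⁻⁶ mol.
Fraction absorbed: 1 − 30.6/100 = 0.6940.
Photons absorbed: 0.6940 × 6.971×10⁻⁶ = 4.838×10⁻⁶ mol.
Φ = 4.52×10⁻⁶ mol / 4.838×10⁻⁶ mol photons = 0.93.

Φ = 0.93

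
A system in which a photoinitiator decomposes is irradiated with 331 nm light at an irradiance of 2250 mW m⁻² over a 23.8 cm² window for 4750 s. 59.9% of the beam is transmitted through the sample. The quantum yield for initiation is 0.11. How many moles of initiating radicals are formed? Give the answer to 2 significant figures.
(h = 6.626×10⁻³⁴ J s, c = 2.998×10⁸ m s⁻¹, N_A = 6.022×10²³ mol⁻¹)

Photon energy at 331 nm: hc/λ = (6.626×10⁻³⁴)(2.998×10⁸)/(331×10⁻⁹) = 6.001×10⁻¹⁹ J.
Energy delivered: (2250 mW m⁻²)(23.8×10⁻⁴ m²)(4750 s) = 25.44 J.
Photons incident: 25.44 / 6.001×10⁻¹⁹ = 4.239×10¹⁹, i.e. 4.239×10¹⁹/6.022×10²³ = 7.039×10⁻⁵ mol.
Fraction absorbed: 1 − 59.9/100 = 0.4010.
Photons absorbed: 0.4010 × 7.039×10⁻⁵ = 2.823×10⁻⁵ mol.
Product: Φ × n_abs = 0.11 × 2.823×10⁻⁵ = 3.105×10⁻⁶ mol.

3.1×10⁻⁶ mol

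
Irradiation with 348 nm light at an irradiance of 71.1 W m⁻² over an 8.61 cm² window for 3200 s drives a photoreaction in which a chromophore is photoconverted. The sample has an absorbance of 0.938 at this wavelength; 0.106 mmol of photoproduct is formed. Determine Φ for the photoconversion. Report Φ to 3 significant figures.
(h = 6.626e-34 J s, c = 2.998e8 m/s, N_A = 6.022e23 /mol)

Φ = 0.210

Product: 0.106 mmol = 1.06e-4 mol.
Photon energy at 348 nm: hc/λ = (6.626e-34)(2.998e8)/(348e-9) = 5.708e-19 J.
Energy delivered: (71.1 W m⁻²)(8.61e-4 m²)(3200 s) = 195.9 J.
Photons incident: 195.9 / 5.708e-19 = 3.432e20, i.e. 3.432e20/6.022e23 = 5.699e-4 mol.
Fraction absorbed: 1 − 10^(−0.938) = 0.8847.
Photons absorbed: 0.8847 × 5.699e-4 = 5.042e-4 mol.
Φ = 1.06e-4 mol / 5.042e-4 mol photons = 0.210.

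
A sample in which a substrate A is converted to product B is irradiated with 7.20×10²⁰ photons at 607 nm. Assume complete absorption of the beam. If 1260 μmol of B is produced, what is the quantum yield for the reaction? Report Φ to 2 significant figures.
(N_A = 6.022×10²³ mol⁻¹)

Φ = 1.1

Product: 1260 μmol = 0.00126 mol.
Moles of photons: 7.20×10²⁰ / 6.022×10²³ = 0.001196 mol.
Φ = 0.00126 mol / 0.001196 mol photons = 1.1.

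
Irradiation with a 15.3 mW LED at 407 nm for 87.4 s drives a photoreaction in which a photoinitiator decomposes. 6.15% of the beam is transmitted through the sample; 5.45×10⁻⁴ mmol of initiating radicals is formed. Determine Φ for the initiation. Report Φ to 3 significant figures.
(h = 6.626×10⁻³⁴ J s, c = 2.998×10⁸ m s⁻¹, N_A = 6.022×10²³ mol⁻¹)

Product: 5.45×10⁻⁴ mmol = 5.45×10⁻⁷ mol.
Photon energy at 407 nm: hc/λ = (6.626×10⁻³⁴)(2.998×10⁸)/(407×10⁻⁹) = 4.881×10⁻¹⁹ J.
Energy delivered: (15.3 mW)(87.4 s) = 1.337 J.
Photons incident: 1.337 / 4.881×10⁻¹⁹ = 2.739×10¹⁸, i.e. 2.739×10¹⁸/6.022×10²³ = 4.548×10⁻⁶ mol.
Fraction absorbed: 1 − 6.15/100 = 0.9385.
Photons absorbed: 0.9385 × 4.548×10⁻⁶ = 4.268×10⁻⁶ mol.
Φ = 5.45×10⁻⁷ mol / 4.268×10⁻⁶ mol photons = 0.128.

Φ = 0.128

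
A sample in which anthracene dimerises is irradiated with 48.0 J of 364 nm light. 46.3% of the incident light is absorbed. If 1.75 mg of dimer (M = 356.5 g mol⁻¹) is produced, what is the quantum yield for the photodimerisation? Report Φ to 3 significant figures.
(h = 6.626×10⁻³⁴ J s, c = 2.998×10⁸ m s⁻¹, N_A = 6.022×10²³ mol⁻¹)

Φ = 0.0726

Product: 1.75 mg / 356.5 g mol⁻¹ = 4.909×10⁻⁶ mol.
Photon energy at 364 nm: hc/λ = (6.626×10⁻³⁴)(2.998×10⁸)/(364×10⁻⁹) = 5.457×10⁻¹⁹ J.
Photons incident: 48.0 / 5.457×10⁻¹⁹ = 8.796×10¹⁹, i.e. 8.796×10¹⁹/6.022×10²³ = 1.461×10⁻⁴ mol.
Photons absorbed: 0.463 × 1.461×10⁻⁴ = 6.764×10⁻⁵ mol.
Φ = 4.909×10⁻⁶ mol / 6.764×10⁻⁵ mol photons = 0.0726.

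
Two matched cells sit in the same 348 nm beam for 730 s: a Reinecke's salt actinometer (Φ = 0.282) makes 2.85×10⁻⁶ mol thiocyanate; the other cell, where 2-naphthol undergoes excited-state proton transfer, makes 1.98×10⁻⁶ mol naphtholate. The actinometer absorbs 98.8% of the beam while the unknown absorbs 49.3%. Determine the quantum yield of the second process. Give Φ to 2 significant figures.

Photons absorbed by the actinometer: 2.85×10⁻⁶ / 0.282 = 1.011×10⁻⁵ mol.
Incident flux: 1.011×10⁻⁵ / 0.988 = 1.023×10⁻⁵ einstein.
Absorbed by unknown: 0.493 × 1.023×10⁻⁵ = 5.043×10⁻⁶ mol.
Φ(unknown) = 1.98×10⁻⁶ / 5.043×10⁻⁶ = 0.39.

Φ = 0.39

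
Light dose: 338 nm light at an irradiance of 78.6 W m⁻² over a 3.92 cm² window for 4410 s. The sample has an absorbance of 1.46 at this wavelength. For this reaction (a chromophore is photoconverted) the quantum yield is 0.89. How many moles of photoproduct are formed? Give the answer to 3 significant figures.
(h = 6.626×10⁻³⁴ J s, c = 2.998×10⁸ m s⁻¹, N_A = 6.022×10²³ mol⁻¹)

3.30×10⁻⁴ mol

Photon energy at 338 nm: hc/λ = (6.626×10⁻³⁴)(2.998×10⁸)/(338×10⁻⁹) = 5.877×10⁻¹⁹ J.
Energy delivered: (78.6 W m⁻²)(3.92×10⁻⁴ m²)(4410 s) = 135.9 J.
Photons incident: 135.9 / 5.877×10⁻¹⁹ = 2.312×10²⁰, i.e. 2.312×10²⁰/6.022×10²³ = 3.839×10⁻⁴ mol.
Fraction absorbed: 1 − 10^(−1.46) = 0.9653.
Photons absorbed: 0.9653 × 3.839×10⁻⁴ = 3.706×10⁻⁴ mol.
Product: Φ × n_abs = 0.89 × 3.706×10⁻⁴ = 3.298×10⁻⁴ mol.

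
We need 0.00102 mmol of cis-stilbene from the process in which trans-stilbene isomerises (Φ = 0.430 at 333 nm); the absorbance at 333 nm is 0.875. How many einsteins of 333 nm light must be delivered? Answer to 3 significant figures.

2.74×10⁻⁶ einstein

Product: 0.00102 mmol = 1.02×10⁻⁶ mol.
Photons that must be absorbed: 1.02×10⁻⁶ / 0.430 = 2.372×10⁻⁶ mol.
Fraction absorbed: 1 − 10^(−0.875) = 0.8666.
Incident photons needed: 2.372×10⁻⁶ / 0.8666 = 2.737×10⁻⁶ mol.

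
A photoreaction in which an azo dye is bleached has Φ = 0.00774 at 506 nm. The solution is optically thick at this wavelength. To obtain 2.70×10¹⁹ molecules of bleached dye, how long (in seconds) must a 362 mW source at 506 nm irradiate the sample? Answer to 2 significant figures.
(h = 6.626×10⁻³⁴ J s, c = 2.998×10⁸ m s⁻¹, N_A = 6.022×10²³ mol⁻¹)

t ≈ 3800 s

Product: 2.70×10¹⁹ / 6.022×10²³ = 4.484×10⁻⁵ mol.
Photons that must be absorbed: 4.484×10⁻⁵ / 0.00774 = 0.005793 mol.
Photon energy: hc/λ = 3.926×10⁻¹⁹ J; per mole, 2.364×10⁵ J mol⁻¹.
Energy required: 0.005793 × 2.364×10⁵ = 1369 J.
Time: 1369 J / 0.362 W = 3800 s.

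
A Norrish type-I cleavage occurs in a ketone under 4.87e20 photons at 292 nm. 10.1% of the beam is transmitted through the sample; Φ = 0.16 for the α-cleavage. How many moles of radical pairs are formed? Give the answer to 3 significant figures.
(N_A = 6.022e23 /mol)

Moles of photons: 4.87e20 / 6.022e23 = 8.087e-4 mol.
Fraction absorbed: 1 − 10.1/100 = 0.8990.
Photons absorbed: 0.8990 × 8.087e-4 = 7.270e-4 mol.
Product: Φ × n_abs = 0.16 × 7.270e-4 = 1.163e-4 mol.

1.16e-4 mol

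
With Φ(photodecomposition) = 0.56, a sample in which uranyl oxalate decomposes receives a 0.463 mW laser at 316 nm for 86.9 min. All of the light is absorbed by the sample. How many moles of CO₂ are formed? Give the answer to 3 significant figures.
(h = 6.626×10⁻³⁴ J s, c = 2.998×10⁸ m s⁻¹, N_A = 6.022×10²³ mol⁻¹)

3.57×10⁻⁶ mol

Photon energy at 316 nm: hc/λ = (6.626×10⁻³⁴)(2.998×10⁸)/(316×10⁻⁹) = 6.286×10⁻¹⁹ J.
Energy delivered: (0.463 mW)(5214 s) = 2.414 J.
Photons incident: 2.414 / 6.286×10⁻¹⁹ = 3.840×10¹⁸, i.e. 3.840×10¹⁸/6.022×10²³ = 6.377×10⁻⁶ mol.
Product: Φ × n_abs = 0.56 × 6.377×10⁻⁶ = 3.571×10⁻⁶ mol.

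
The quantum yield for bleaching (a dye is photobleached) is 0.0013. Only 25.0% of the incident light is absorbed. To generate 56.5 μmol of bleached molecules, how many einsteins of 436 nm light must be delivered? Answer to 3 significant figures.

0.174 einstein

Product: 56.5 μmol = 5.65×10⁻⁵ mol.
Photons that must be absorbed: 5.65×10⁻⁵ / 0.0013 = 0.04346 mol.
Incident photons needed: 0.04346 / 0.250 = 0.1738 mol.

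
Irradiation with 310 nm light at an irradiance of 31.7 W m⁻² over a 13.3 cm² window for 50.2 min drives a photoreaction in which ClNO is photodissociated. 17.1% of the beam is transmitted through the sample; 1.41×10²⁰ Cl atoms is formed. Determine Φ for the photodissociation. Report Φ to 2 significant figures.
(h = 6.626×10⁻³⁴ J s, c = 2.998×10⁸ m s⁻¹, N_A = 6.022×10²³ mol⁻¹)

Φ = 0.86

Product: 1.41×10²⁰ / 6.022×10²³ = 2.341×10⁻⁴ mol.
Photon energy at 310 nm: hc/λ = (6.626×10⁻³⁴)(2.998×10⁸)/(310×10⁻⁹) = 6.408×10⁻¹⁹ J.
Energy delivered: (31.7 W m⁻²)(13.3×10⁻⁴ m²)(3012 s) = 127.0 J.
Photons incident: 127.0 / 6.408×10⁻¹⁹ = 1.982×10²⁰, i.e. 1.982×10²⁰/6.022×10²³ = 3.291×10⁻⁴ mol.
Fraction absorbed: 1 − 17.1/100 = 0.8290.
Photons absorbed: 0.8290 × 3.291×10⁻⁴ = 2.728×10⁻⁴ mol.
Φ = 2.341×10⁻⁴ mol / 2.728×10⁻⁴ mol photons = 0.86.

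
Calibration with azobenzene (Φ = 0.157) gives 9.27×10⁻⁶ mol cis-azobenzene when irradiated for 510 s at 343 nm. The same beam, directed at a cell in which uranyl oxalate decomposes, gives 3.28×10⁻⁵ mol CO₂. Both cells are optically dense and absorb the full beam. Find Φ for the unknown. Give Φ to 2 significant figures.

Φ = 0.56

Photons absorbed by the actinometer: 9.27×10⁻⁶ / 0.157 = 5.904×10⁻⁵ mol.
Φ(unknown) = 3.28×10⁻⁵ / 5.904×10⁻⁵ = 0.56.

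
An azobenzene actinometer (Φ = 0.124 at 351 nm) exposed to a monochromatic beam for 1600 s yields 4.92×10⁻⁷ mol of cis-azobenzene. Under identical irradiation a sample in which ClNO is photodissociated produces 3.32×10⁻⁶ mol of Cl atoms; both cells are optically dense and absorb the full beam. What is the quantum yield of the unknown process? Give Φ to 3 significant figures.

Photons absorbed by the actinometer: 4.92×10⁻⁷ / 0.124 = 3.968×10⁻⁶ mol.
Φ(unknown) = 3.32×10⁻⁶ / 3.968×10⁻⁶ = 0.837.

Φ = 0.837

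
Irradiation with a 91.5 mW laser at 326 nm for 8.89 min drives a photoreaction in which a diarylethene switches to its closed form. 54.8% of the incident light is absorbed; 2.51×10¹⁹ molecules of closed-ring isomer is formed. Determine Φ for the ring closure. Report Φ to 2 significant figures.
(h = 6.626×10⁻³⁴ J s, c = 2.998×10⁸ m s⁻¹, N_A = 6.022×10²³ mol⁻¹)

Φ = 0.57

Product: 2.51×10¹⁹ / 6.022×10²³ = 4.168×10⁻⁵ mol.
Photon energy at 326 nm: hc/λ = (6.626×10⁻³⁴)(2.998×10⁸)/(326×10⁻⁹) = 6.093×10⁻¹⁹ J.
Energy delivered: (91.5 mW)(533.4 s) = 48.81 J.
Photons incident: 48.81 / 6.093×10⁻¹⁹ = 8.011×10¹⁹, i.e. 8.011×10¹⁹/6.022×10²³ = 1.330×10⁻⁴ mol.
Photons absorbed: 0.548 × 1.330×10⁻⁴ = 7.288×10⁻⁵ mol.
Φ = 4.168×10⁻⁵ mol / 7.288×10⁻⁵ mol photons = 0.57.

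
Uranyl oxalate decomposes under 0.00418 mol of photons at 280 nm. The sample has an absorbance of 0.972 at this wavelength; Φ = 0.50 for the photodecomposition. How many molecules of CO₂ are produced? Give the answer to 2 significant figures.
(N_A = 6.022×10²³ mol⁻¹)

Fraction absorbed: 1 − 10^(−0.972) = 0.8933.
Photons absorbed: 0.8933 × 0.00418 = 0.003734 mol.
Product: Φ × n_abs = 0.50 × 0.003734 = 0.001867 mol.
As a count: 0.001867 × 6.022×10²³ = 1.1×10²¹.

1.1×10²¹ molecules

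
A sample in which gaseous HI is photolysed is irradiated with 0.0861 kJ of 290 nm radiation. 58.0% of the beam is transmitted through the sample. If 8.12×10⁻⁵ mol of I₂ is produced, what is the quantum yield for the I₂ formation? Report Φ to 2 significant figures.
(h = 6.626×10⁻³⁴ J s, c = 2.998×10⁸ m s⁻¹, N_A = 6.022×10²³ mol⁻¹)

Photon energy at 290 nm: hc/λ = (6.626×10⁻³⁴)(2.998×10⁸)/(290×10⁻⁹) = 6.850×10⁻¹⁹ J.
Incident energy: 0.0861 kJ = 86.1 J.
Photons incident: 86.1 / 6.850×10⁻¹⁹ = 1.257×10²⁰, i.e. 1.257×10²⁰/6.022×10²³ = 2.087×10⁻⁴ mol.
Fraction absorbed: 1 − 58.0/100 = 0.4200.
Photons absorbed: 0.4200 × 2.087×10⁻⁴ = 8.765×10⁻⁵ mol.
Φ = 8.12×10⁻⁵ mol / 8.765×10⁻⁵ mol photons = 0.93.

Φ = 0.93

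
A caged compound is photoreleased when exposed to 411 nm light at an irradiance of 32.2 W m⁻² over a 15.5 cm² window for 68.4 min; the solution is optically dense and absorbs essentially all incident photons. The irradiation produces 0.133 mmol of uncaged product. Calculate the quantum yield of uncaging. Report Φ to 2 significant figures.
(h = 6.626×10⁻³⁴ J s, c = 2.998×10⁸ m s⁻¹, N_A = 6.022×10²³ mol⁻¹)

Product: 0.133 mmol = 1.33×10⁻⁴ mol.
Photon energy at 411 nm: hc/λ = (6.626×10⁻³⁴)(2.998×10⁸)/(411×10⁻⁹) = 4.833×10⁻¹⁹ J.
Energy delivered: (32.2 W m⁻²)(15.5×10⁻⁴ m²)(4104 s) = 204.8 J.
Photons incident: 204.8 / 4.833×10⁻¹⁹ = 4.238×10²⁰, i.e. 4.238×10²⁰/6.022×10²³ = 7.038×10⁻⁴ mol.
Φ = 1.33×10⁻⁴ mol / 7.038×10⁻⁴ mol photons = 0.19.

Φ = 0.19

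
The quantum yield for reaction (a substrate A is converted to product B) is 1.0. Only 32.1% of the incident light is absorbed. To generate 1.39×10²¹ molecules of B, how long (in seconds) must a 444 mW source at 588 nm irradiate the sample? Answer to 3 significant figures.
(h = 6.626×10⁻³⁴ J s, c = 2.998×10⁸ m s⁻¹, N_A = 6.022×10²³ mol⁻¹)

Product: 1.39×10²¹ / 6.022×10²³ = 0.002308 mol.
Photons that must be absorbed: 0.002308 / 1.0 = 0.002308 mol.
Incident photons needed: 0.002308 / 0.321 = 0.007190 mol.
Photon energy: hc/λ = 3.378×10⁻¹⁹ J; per mole, 2.034×10⁵ J mol⁻¹.
Energy required: 0.007190 × 2.034×10⁵ = 1462 J.
Time: 1462 J / 0.444 W = 3290 s.

t ≈ 3290 s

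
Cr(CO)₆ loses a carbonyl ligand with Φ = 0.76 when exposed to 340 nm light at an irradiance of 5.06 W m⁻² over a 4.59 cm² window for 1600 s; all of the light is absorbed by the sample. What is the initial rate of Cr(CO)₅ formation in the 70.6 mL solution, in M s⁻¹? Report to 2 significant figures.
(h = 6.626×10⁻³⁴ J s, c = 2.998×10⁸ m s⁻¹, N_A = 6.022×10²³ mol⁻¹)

Photon energy at 340 nm: hc/λ = (6.626×10⁻³⁴)(2.998×10⁸)/(340×10⁻⁹) = 5.843×10⁻¹⁹ J.
Energy delivered: (5.06 W m⁻²)(4.59×10⁻⁴ m²)(1600 s) = 3.716 J.
Photons incident: 3.716 / 5.843×10⁻¹⁹ = 6.360×10¹⁸, i.e. 6.360×10¹⁸/6.022×10²³ = 1.056×10⁻⁵ mol.
Product formed: 0.76 × 1.056×10⁻⁵ = 8.026×10⁻⁶ mol.
Rate: 8.026×10⁻⁶ mol / (1600 s × 0.0706 L) = 7.1×10⁻⁸ M s⁻¹.

7.1×10⁻⁸ M s⁻¹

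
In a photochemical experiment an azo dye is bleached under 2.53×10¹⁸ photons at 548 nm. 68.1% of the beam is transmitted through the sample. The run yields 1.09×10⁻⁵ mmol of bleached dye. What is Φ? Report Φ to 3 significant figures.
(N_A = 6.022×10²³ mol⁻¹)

Φ = 0.00813

Product: 1.09×10⁻⁵ mmol = 1.09×10⁻⁸ mol.
Moles of photons: 2.53×10¹⁸ / 6.022×10²³ = 4.201×10⁻⁶ mol.
Fraction absorbed: 1 − 68.1/100 = 0.3190.
Photons absorbed: 0.3190 × 4.201×10⁻⁶ = 1.340×10⁻⁶ mol.
Φ = 1.09×10⁻⁸ mol / 1.340×10⁻⁶ mol photons = 0.00813.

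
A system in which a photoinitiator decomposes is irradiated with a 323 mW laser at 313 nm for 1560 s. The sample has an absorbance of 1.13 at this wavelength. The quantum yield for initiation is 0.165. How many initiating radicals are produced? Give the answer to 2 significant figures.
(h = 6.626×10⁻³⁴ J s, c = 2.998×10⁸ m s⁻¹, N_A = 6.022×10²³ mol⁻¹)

1.2×10²⁰ initiating radicals

Photon energy at 313 nm: hc/λ = (6.626×10⁻³⁴)(2.998×10⁸)/(313×10⁻⁹) = 6.347×10⁻¹⁹ J.
Energy delivered: (323 mW)(1560 s) = 503.9 J.
Photons incident: 503.9 / 6.347×10⁻¹⁹ = 7.939×10²⁰, i.e. 7.939×10²⁰/6.022×10²³ = 0.001318 mol.
Fraction absorbed: 1 − 10^(−1.13) = 0.9259.
Photons absorbed: 0.9259 × 0.001318 = 0.001220 mol.
Product: Φ × n_abs = 0.165 × 0.001220 = 2.013×10⁻⁴ mol.
As a count: 2.013×10⁻⁴ × 6.022×10²³ = 1.2×10²⁰.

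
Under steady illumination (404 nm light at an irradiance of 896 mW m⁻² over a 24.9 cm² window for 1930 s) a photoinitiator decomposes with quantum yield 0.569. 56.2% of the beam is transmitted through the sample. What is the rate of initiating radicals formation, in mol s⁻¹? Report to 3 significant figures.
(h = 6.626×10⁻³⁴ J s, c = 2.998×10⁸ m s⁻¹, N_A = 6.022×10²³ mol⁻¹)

1.88×10⁻⁹ mol s⁻¹

Photon energy at 404 nm: hc/λ = (6.626×10⁻³⁴)(2.998×10⁸)/(404×10⁻⁹) = 4.917×10⁻¹⁹ J.
Energy delivered: (896 mW m⁻²)(24.9×10⁻⁴ m²)(1930 s) = 4.306 J.
Photons incident: 4.306 / 4.917×10⁻¹⁹ = 8.757×10¹⁸, i.e. 8.757×10¹⁸/6.022×10²³ = 1.454×10⁻⁵ mol.
Fraction absorbed: 1 − 56.2/100 = 0.4380.
Photons absorbed: 0.4380 × 1.454×10⁻⁵ = 6.369×10⁻⁶ mol.
Product formed: 0.569 × 6.369×10⁻⁶ = 3.624×10⁻⁶ mol.
Rate: 3.624×10⁻⁶ / 1930 s = 1.88×10⁻⁹ mol s⁻¹.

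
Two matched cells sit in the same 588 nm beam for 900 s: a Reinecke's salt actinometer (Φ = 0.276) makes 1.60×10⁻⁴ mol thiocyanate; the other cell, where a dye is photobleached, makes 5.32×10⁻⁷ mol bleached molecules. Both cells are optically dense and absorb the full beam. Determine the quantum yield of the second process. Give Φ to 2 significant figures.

Φ = 9.2×10⁻⁴

Photons absorbed by the actinometer: 1.60×10⁻⁴ / 0.276 = 5.797×10⁻⁴ mol.
Φ(unknown) = 5.32×10⁻⁷ / 5.797×10⁻⁴ = 9.2×10⁻⁴.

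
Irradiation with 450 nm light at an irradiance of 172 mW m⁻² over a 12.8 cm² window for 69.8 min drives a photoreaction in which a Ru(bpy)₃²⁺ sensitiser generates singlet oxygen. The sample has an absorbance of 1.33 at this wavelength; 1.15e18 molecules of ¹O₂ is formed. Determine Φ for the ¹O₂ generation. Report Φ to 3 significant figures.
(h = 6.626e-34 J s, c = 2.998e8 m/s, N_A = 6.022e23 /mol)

Φ = 0.578

Product: 1.15e18 / 6.022e23 = 1.910e-6 mol.
Photon energy at 450 nm: hc/λ = (6.626e-34)(2.998e8)/(450e-9) = 4.414e-19 J.
Energy delivered: (172 mW m⁻²)(12.8e-4 m²)(4188 s) = 0.9220 J.
Photons incident: 0.9220 / 4.414e-19 = 2.089e18, i.e. 2.089e18/6.022e23 = 3.469e-6 mol.
Fraction absorbed: 1 − 10^(−1.33) = 0.9532.
Photons absorbed: 0.9532 × 3.469e-6 = 3.307e-6 mol.
Φ = 1.910e-6 mol / 3.307e-6 mol photons = 0.578.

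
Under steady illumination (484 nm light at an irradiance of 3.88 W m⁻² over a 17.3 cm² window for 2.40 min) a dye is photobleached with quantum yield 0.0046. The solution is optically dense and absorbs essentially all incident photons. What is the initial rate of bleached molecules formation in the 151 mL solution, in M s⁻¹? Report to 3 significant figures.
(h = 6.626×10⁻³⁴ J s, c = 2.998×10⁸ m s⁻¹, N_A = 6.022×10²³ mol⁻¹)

8.27×10⁻¹⁰ M s⁻¹

Photon energy at 484 nm: hc/λ = (6.626×10⁻³⁴)(2.998×10⁸)/(484×10⁻⁹) = 4.104×10⁻¹⁹ J.
Energy delivered: (3.88 W m⁻²)(17.3×10⁻⁴ m²)(144 s) = 0.9666 J.
Photons incident: 0.9666 / 4.104×10⁻¹⁹ = 2.355×10¹⁸, i.e. 2.355×10¹⁸/6.022×10²³ = 3.911×10⁻⁶ mol.
Product formed: 0.0046 × 3.911×10⁻⁶ = 1.799×10⁻⁸ mol.
Rate: 1.799×10⁻⁸ mol / (144 s × 0.151 L) = 8.27×10⁻¹⁰ M s⁻¹.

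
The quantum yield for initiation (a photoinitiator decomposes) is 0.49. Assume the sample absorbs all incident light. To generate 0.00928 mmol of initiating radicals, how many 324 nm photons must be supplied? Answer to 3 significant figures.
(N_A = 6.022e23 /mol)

1.14e19 photons

Product: 0.00928 mmol = 9.28e-6 mol.
Photons that must be absorbed: 9.28e-6 / 0.49 = 1.894e-5 mol.
Photon count: 1.894e-5 × 6.022e23 = 1.14e19.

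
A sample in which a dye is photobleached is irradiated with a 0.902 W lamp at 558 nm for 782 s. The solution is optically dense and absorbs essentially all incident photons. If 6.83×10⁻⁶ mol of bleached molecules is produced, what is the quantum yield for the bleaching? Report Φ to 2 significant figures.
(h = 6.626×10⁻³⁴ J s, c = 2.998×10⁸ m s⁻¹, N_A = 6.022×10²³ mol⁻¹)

Photon energy at 558 nm: hc/λ = (6.626×10⁻³⁴)(2.998×10⁸)/(558×10⁻⁹) = 3.560×10⁻¹⁹ J.
Energy delivered: (0.902 W)(782 s) = 705.4 J.
Photons incident: 705.4 / 3.560×10⁻¹⁹ = 1.981×10²¹, i.e. 1.981×10²¹/6.022×10²³ = 0.003290 mol.
Φ = 6.83×10⁻⁶ mol / 0.003290 mol photons = 0.0021.

Φ = 0.0021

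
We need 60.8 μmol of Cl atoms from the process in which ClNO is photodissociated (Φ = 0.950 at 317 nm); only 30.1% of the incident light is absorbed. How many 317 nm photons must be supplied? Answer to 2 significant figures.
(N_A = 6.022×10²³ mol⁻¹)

1.3×10²⁰ photons

Product: 60.8 μmol = 6.08×10⁻⁵ mol.
Photons that must be absorbed: 6.08×10⁻⁵ / 0.950 = 6.400×10⁻⁵ mol.
Incident photons needed: 6.400×10⁻⁵ / 0.301 = 2.126×10⁻⁴ mol.
Photon count: 2.126×10⁻⁴ × 6.022×10²³ = 1.3×10²⁰.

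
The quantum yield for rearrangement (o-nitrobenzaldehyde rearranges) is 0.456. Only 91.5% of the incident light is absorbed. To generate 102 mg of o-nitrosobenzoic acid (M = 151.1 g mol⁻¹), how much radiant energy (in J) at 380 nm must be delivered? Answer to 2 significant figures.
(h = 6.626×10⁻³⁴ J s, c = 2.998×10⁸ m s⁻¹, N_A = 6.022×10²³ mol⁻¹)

Product: 102 mg / 151.1 g mol⁻¹ = 6.750×10⁻⁴ mol.
Photons that must be absorbed: 6.750×10⁻⁴ / 0.456 = 0.001480 mol.
Incident photons needed: 0.001480 / 0.915 = 0.001617 mol.
Photon energy: hc/λ = 5.228×10⁻¹⁹ J; per mole, 3.148×10⁵ J mol⁻¹.
Energy required: 0.001617 × 3.148×10⁵ = 510 J.

510 J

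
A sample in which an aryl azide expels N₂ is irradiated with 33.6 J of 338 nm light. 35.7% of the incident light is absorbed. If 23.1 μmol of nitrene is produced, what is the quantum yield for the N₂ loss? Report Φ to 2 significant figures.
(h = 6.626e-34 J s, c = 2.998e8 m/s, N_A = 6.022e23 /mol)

Φ = 0.68

Product: 23.1 μmol = 2.31e-5 mol.
Photon energy at 338 nm: hc/λ = (6.626e-34)(2.998e8)/(338e-9) = 5.877e-19 J.
Photons incident: 33.6 / 5.877e-19 = 5.717e19, i.e. 5.717e19/6.022e23 = 9.494e-5 mol.
Photons absorbed: 0.357 × 9.494e-5 = 3.389e-5 mol.
Φ = 2.31e-5 mol / 3.389e-5 mol photons = 0.68.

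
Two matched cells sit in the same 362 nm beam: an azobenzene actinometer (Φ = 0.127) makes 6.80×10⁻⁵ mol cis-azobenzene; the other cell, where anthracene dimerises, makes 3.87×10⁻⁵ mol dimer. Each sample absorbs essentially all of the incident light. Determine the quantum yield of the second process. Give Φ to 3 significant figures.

Φ = 0.0723

Photons absorbed by the actinometer: 6.80×10⁻⁵ / 0.127 = 5.354×10⁻⁴ mol.
Φ(unknown) = 3.87×10⁻⁵ / 5.354×10⁻⁴ = 0.0723.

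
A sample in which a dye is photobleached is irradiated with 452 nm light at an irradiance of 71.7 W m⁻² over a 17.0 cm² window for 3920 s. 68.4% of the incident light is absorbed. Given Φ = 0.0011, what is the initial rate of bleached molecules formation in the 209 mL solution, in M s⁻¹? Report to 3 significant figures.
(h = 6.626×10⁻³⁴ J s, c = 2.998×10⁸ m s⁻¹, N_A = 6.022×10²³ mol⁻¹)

1.66×10⁻⁹ M s⁻¹

Photon energy at 452 nm: hc/λ = (6.626×10⁻³⁴)(2.998×10⁸)/(452×10⁻⁹) = 4.395×10⁻¹⁹ J.
Energy delivered: (71.7 W m⁻²)(17.0×10⁻⁴ m²)(3920 s) = 477.8 J.
Photons incident: 477.8 / 4.395×10⁻¹⁹ = 1.087×10²¹, i.e. 1.087×10²¹/6.022×10²³ = 0.001805 mol.
Photons absorbed: 0.684 × 0.001805 = 0.001235 mol.
Product formed: 0.0011 × 0.001235 = 1.359×10⁻⁶ mol.
Rate: 1.359×10⁻⁶ mol / (3920 s × 0.209 L) = 1.66×10⁻⁹ M s⁻¹.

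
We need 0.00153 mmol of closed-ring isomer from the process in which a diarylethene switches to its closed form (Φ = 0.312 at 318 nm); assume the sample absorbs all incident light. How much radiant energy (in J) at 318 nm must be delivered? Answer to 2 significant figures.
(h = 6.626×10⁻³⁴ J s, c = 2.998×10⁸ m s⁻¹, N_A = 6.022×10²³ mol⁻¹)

Product: 0.00153 mmol = 1.53×10⁻⁶ mol.
Photons that must be absorbed: 1.53×10⁻⁶ / 0.312 = 4.904×10⁻⁶ mol.
Photon energy: hc/λ = 6.247×10⁻¹⁹ J; per mole, 3.762×10⁵ J mol⁻¹.
Energy required: 4.904×10⁻⁶ × 3.762×10⁵ = 1.8 J.

1.8 J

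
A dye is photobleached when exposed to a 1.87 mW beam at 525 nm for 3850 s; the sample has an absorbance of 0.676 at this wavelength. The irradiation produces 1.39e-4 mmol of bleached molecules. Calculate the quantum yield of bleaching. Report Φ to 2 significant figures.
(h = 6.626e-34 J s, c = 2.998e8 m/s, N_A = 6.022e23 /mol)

Product: 1.39e-4 mmol = 1.39e-7 mol.
Photon energy at 525 nm: hc/λ = (6.626e-34)(2.998e8)/(525e-9) = 3.784e-19 J.
Energy delivered: (1.87 mW)(3850 s) = 7.200 J.
Photons incident: 7.200 / 3.784e-19 = 1.903e19, i.e. 1.903e19/6.022e23 = 3.160e-5 mol.
Fraction absorbed: 1 − 10^(−0.676) = 0.7891.
Photons absorbed: 0.7891 × 3.160e-5 = 2.494e-5 mol.
Φ = 1.39e-7 mol / 2.494e-5 mol photons = 0.0056.

Φ = 0.0056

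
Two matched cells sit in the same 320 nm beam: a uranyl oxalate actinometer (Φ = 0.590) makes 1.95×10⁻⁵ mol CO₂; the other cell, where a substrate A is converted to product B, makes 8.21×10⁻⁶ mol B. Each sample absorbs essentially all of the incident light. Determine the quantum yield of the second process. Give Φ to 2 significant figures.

Photons absorbed by the actinometer: 1.95×10⁻⁵ / 0.590 = 3.305×10⁻⁵ mol.
Φ(unknown) = 8.21×10⁻⁶ / 3.305×10⁻⁵ = 0.25.

Φ = 0.25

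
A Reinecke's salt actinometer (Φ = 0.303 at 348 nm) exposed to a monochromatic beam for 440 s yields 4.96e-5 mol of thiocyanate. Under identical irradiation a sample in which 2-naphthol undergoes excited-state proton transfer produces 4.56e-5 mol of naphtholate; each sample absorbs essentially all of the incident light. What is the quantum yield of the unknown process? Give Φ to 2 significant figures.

Φ = 0.28

Photons absorbed by the actinometer: 4.96e-5 / 0.303 = 1.637e-4 mol.
Φ(unknown) = 4.56e-5 / 1.637e-4 = 0.28.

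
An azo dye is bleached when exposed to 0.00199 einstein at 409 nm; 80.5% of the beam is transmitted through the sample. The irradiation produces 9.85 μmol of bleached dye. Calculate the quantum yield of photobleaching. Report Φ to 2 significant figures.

Φ = 0.025

Product: 9.85 μmol = 9.85×10⁻⁶ mol.
Fraction absorbed: 1 − 80.5/100 = 0.1950.
Photons absorbed: 0.1950 × 0.00199 = 3.881×10⁻⁴ mol.
Φ = 9.85×10⁻⁶ mol / 3.881×10⁻⁴ mol photons = 0.025.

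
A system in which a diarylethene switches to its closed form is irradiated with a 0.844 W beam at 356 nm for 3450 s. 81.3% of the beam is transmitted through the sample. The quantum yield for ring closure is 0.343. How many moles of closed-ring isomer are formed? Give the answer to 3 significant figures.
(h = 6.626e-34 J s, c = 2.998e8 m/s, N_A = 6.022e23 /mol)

5.56e-4 mol

Photon energy at 356 nm: hc/λ = (6.626e-34)(2.998e8)/(356e-9) = 5.580e-19 J.
Energy delivered: (0.844 W)(3450 s) = 2912 J.
Photons incident: 2912 / 5.580e-19 = 5.219e21, i.e. 5.219e21/6.022e23 = 0.008667 mol.
Fraction absorbed: 1 − 81.3/100 = 0.1870.
Photons absorbed: 0.1870 × 0.008667 = 0.001621 mol.
Product: Φ × n_abs = 0.343 × 0.001621 = 5.560e-4 mol.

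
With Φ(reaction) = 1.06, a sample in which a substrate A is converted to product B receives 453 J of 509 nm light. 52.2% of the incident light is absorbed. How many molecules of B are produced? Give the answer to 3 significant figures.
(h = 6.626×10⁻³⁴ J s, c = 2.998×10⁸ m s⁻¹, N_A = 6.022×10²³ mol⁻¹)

Photon energy at 509 nm: hc/λ = (6.626×10⁻³⁴)(2.998×10⁸)/(509×10⁻⁹) = 3.903×10⁻¹⁹ J.
Photons incident: 453 / 3.903×10⁻¹⁹ = 1.161×10²¹, i.e. 1.161×10²¹/6.022×10²³ = 0.001928 mol.
Photons absorbed: 0.522 × 0.001928 = 0.001006 mol.
Product: Φ × n_abs = 1.06 × 0.001006 = 0.001066 mol.
As a count: 0.001066 × 6.022×10²³ = 6.42×10²⁰.

6.42×10²⁰ molecules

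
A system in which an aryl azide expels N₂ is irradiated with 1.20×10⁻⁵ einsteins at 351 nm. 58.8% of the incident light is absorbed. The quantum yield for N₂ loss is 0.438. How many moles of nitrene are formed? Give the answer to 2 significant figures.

3.1×10⁻⁶ mol

Photons absorbed: 0.588 × 1.20×10⁻⁵ = 7.056×10⁻⁶ mol.
Product: Φ × n_abs = 0.438 × 7.056×10⁻⁶ = 3.091×10⁻⁶ mol.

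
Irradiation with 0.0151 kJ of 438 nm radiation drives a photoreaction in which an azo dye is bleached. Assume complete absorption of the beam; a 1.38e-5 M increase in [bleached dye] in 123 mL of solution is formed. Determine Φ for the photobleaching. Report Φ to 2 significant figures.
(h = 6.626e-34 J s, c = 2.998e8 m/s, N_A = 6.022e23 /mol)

Φ = 0.031

Product: (1.38e-5 M)(0.123 L) = 1.697e-6 mol.
Photon energy at 438 nm: hc/λ = (6.626e-34)(2.998e8)/(438e-9) = 4.535e-19 J.
Incident energy: 0.0151 kJ = 15.1 J.
Photons incident: 15.1 / 4.535e-19 = 3.330e19, i.e. 3.330e19/6.022e23 = 5.530e-5 mol.
Φ = 1.697e-6 mol / 5.530e-5 mol photons = 0.031.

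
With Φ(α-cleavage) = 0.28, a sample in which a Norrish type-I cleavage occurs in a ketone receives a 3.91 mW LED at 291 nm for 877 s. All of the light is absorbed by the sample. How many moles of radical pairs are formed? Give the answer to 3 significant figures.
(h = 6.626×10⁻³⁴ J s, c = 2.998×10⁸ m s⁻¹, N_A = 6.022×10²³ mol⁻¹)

2.34×10⁻⁶ mol

Photon energy at 291 nm: hc/λ = (6.626×10⁻³⁴)(2.998×10⁸)/(291×10⁻⁹) = 6.826×10⁻¹⁹ J.
Energy delivered: (3.91 mW)(877 s) = 3.429 J.
Photons incident: 3.429 / 6.826×10⁻¹⁹ = 5.023×10¹⁸, i.e. 5.023×10¹⁸/6.022×10²³ = 8.341×10⁻⁶ mol.
Product: Φ × n_abs = 0.28 × 8.341×10⁻⁶ = 2.335×10⁻⁶ mol.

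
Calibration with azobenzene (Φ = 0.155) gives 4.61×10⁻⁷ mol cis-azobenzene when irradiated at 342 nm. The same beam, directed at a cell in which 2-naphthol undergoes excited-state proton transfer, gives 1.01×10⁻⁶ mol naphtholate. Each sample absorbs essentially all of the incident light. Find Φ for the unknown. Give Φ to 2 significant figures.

Photons absorbed by the actinometer: 4.61×10⁻⁷ / 0.155 = 2.974×10⁻⁶ mol.
Φ(unknown) = 1.01×10⁻⁶ / 2.974×10⁻⁶ = 0.34.

Φ = 0.34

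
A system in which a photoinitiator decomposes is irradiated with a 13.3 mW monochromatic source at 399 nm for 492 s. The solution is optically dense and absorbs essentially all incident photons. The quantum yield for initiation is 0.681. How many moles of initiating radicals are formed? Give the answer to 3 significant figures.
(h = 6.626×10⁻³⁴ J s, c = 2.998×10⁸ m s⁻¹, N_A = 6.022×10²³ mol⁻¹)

1.49×10⁻⁵ mol

Photon energy at 399 nm: hc/λ = (6.626×10⁻³⁴)(2.998×10⁸)/(399×10⁻⁹) = 4.979×10⁻¹⁹ J.
Energy delivered: (13.3 mW)(492 s) = 6.544 J.
Photons incident: 6.544 / 4.979×10⁻¹⁹ = 1.314×10¹⁹, i.e. 1.314×10¹⁹/6.022×10²³ = 2.182×10⁻⁵ mol.
Product: Φ × n_abs = 0.681 × 2.182×10⁻⁵ = 1.486×10⁻⁵ mol.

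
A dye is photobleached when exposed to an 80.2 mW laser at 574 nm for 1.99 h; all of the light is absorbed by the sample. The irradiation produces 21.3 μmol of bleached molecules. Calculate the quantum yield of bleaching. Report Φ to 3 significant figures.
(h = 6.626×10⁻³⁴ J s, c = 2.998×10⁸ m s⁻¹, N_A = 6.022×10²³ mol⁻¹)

Φ = 0.00773

Product: 21.3 μmol = 2.13×10⁻⁵ mol.
Photon energy at 574 nm: hc/λ = (6.626×10⁻³⁴)(2.998×10⁸)/(574×10⁻⁹) = 3.461×10⁻¹⁹ J.
Energy delivered: (80.2 mW)(7164 s) = 574.6 J.
Photons incident: 574.6 / 3.461×10⁻¹⁹ = 1.660×10²¹, i.e. 1.660×10²¹/6.022×10²³ = 0.002757 mol.
Φ = 2.13×10⁻⁵ mol / 0.002757 mol photons = 0.00773.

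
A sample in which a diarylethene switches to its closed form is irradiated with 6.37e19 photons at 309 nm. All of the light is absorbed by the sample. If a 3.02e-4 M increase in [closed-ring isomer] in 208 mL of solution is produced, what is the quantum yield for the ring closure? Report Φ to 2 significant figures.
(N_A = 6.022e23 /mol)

Product: (3.02e-4 M)(0.208 L) = 6.282e-5 mol.
Moles of photons: 6.37e19 / 6.022e23 = 1.058e-4 mol.
Φ = 6.282e-5 mol / 1.058e-4 mol photons = 0.59.

Φ = 0.59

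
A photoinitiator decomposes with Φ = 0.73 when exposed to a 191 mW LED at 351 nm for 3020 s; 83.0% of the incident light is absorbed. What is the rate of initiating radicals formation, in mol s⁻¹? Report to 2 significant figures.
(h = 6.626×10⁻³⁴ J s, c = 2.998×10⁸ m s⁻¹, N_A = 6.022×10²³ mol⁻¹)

3.4×10⁻⁷ mol s⁻¹

Photon energy at 351 nm: hc/λ = (6.626×10⁻³⁴)(2.998×10⁸)/(351×10⁻⁹) = 5.659×10⁻¹⁹ J.
Energy delivered: (191 mW)(3020 s) = 576.8 J.
Photons incident: 576.8 / 5.659×10⁻¹⁹ = 1.019×10²¹, i.e. 1.019×10²¹/6.022×10²³ = 0.001692 mol.
Photons absorbed: 0.830 × 0.001692 = 0.001404 mol.
Product formed: 0.73 × 0.001404 = 0.001025 mol.
Rate: 0.001025 / 3020 s = 3.4×10⁻⁷ mol s⁻¹.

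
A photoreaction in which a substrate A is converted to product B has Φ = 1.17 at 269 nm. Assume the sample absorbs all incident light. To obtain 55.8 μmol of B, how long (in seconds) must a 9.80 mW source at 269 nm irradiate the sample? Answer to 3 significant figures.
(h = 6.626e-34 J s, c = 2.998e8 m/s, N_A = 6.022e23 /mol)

Product: 55.8 μmol = 5.58e-5 mol.
Photons that must be absorbed: 5.58e-5 / 1.17 = 4.769e-5 mol.
Photon energy: hc/λ = 7.385e-19 J; per mole, 4.447e5 J mol⁻¹.
Energy required: 4.769e-5 × 4.447e5 = 21.21 J.
Time: 21.21 J / 0.0098 W = 2160 s.

t ≈ 2160 s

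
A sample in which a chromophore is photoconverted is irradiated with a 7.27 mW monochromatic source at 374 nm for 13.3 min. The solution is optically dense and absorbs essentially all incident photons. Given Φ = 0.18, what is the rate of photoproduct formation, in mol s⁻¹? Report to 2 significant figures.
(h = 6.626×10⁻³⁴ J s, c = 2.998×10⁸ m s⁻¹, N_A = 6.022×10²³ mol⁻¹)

Photon energy at 374 nm: hc/λ = (6.626×10⁻³⁴)(2.998×10⁸)/(374×10⁻⁹) = 5.311×10⁻¹⁹ J.
Energy delivered: (7.27 mW)(798 s) = 5.801 J.
Photons incident: 5.801 / 5.311×10⁻¹⁹ = 1.092×10¹⁹, i.e. 1.092×10¹⁹/6.022×10²³ = 1.813×10⁻⁵ mol.
Product formed: 0.18 × 1.813×10⁻⁵ = 3.263×10⁻⁶ mol.
Rate: 3.263×10⁻⁶ / 798 s = 4.1×10⁻⁹ mol s⁻¹.

4.1×10⁻⁹ mol s⁻¹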